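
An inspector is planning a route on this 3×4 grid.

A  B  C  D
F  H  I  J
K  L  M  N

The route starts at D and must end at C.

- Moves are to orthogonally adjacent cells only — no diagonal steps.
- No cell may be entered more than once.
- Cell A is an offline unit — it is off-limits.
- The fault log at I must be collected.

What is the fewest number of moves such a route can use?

3

Any route passes through I somewhere between D and C. Summing Manhattan distances along the two legs (D → I → C) gives a lower bound of 2 + 1 = 3 moves.
A route of 3 moves achieves this: D → J → I → C.
Since 3 matches the lower bound, it is optimal.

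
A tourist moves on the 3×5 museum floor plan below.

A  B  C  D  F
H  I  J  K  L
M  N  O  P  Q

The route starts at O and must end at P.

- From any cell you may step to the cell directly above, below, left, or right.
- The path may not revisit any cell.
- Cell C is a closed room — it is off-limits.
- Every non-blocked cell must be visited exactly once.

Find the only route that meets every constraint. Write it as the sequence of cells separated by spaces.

Need to visit all 14 open cells exactly once, starting at O and ending at P.
Cell Q has only two open neighbours (L and P), so the path must pass straight through it: one of those is the cell it's entered from and the other is where it exits.
Route from O: 2× left (reaching M), 2× up (reaching A), right to B, down to I, 2× right (reaching K), up to D, right to F, 2× down (reaching Q), left to P — 13 moves in all.
Check: all 14 open cells covered.

O N M H A B I J K D F L Q P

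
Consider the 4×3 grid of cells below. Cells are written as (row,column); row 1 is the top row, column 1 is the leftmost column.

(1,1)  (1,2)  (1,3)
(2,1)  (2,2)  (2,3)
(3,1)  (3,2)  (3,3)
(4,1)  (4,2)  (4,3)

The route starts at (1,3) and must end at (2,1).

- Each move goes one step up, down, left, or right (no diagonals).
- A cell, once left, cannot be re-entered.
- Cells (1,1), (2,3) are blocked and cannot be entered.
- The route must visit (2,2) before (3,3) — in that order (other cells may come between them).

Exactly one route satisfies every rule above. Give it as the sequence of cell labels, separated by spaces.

(1,3) (1,2) (2,2) (3,2) (3,3) (4,3) (4,2) (4,1) (3,1) (2,1)

The waypoints must appear in the order (2,2), (3,3), with no cell reused.
Route from (1,3): left 1 to (1,2), down 2 to (3,2), right 1 to (3,3), down 1 to (4,3), left 2 to (4,1), up 2 to (2,1) — 9 moves in all.
Check: order respected ((2,2) at step 2, (3,3) at step 4).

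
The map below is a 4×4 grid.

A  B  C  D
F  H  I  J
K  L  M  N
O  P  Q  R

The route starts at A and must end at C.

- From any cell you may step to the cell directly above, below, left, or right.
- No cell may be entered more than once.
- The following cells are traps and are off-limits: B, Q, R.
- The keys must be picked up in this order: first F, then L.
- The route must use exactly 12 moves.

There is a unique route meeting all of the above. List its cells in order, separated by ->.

The waypoints must appear in the order F, L, with no cell reused.
Route from A: down 3 to O, right 1 to P, up 2 to H, right 1 to I, down 1 to M, right 1 to N, up 2 to D, left 1 to C — 12 moves in all.
Check: order respected (F at step 1, L at step 5); 12 moves as required.

A -> F -> K -> O -> P -> L -> H -> I -> M -> N -> J -> D -> C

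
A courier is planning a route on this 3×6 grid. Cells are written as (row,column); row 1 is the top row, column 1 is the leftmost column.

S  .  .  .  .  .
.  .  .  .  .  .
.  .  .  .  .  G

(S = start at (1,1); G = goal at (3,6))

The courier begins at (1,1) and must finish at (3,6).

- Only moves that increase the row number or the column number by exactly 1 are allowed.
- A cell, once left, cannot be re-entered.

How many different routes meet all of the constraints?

A right/down-only route from (1,1) to (3,6) makes exactly 2 down-moves and 5 right-moves in some order.
With no other constraints that would be C(7,2) = 21 routes.
That gives 21 routes.

21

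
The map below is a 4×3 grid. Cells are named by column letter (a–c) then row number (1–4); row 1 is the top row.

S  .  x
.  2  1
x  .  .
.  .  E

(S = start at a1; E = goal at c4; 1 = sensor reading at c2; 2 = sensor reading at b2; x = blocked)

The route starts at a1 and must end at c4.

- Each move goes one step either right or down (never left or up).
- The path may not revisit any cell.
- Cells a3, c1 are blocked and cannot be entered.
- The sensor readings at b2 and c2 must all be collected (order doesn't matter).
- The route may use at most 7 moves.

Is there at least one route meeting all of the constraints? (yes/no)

One route that works: a1 → a2 → b2 → c2 → c3 → c4.

yes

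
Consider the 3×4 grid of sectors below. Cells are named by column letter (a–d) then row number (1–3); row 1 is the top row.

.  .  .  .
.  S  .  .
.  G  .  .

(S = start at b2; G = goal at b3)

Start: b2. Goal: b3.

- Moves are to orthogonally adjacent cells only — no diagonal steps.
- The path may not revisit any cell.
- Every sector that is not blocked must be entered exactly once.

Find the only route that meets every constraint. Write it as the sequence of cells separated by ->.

Need to visit all 12 open cells exactly once, starting at b2 and ending at b3.
Route from b2: right to c2, down to c3, right to d3, 2× up (reaching d1), 3× left (reaching a1), 2× down (reaching a3), right to b3 — 11 moves in all.
Check: all 12 open cells covered.

b2 -> c2 -> c3 -> d3 -> d2 -> d1 -> c1 -> b1 -> a1 -> a2 -> a3 -> b3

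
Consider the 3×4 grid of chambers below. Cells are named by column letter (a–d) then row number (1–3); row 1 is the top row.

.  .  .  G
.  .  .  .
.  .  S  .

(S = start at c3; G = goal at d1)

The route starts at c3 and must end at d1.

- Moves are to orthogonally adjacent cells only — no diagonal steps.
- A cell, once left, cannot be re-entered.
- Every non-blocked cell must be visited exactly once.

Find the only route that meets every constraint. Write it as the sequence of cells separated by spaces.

Need to visit all 12 open cells exactly once, starting at c3 and ending at d1.
Route from c3: right 1 to d3, up 1 to d2, left 2 to b2, down 1 to b3, left 1 to a3, up 2 to a1, right 3 to d1 — 11 moves in all.
Check: all 12 open cells covered.

c3 d3 d2 c2 b2 b3 a3 a2 a1 b1 c1 d1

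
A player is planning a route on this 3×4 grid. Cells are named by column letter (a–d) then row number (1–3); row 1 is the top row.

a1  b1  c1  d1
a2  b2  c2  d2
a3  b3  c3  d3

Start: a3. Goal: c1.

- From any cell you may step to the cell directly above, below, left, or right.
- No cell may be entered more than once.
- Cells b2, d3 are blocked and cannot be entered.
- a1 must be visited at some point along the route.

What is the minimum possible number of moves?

4

Any route passes through a1 somewhere between a3 and c1. Summing Manhattan distances along the two legs (a3 → a1 → c1) gives a lower bound of 2 + 2 = 4 moves.
A route of 4 moves achieves this: a3 → a2 → a1 → b1 → c1.
Since 4 matches the lower bound, it is optimal.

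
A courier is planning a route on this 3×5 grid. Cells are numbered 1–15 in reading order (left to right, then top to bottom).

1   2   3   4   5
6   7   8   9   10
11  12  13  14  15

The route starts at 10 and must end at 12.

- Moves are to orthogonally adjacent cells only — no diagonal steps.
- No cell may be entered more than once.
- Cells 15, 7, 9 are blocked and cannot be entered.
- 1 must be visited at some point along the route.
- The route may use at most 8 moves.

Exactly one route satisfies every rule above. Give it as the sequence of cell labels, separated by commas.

The 8-move cap with required stops at 1 leaves no slack for detours.
Route from 10: up 1 to 5, left 4 to 1, down 2 to 11, right 1 to 12 — 8 moves in all.
Check: all required cells visited; 8 ≤ 8 moves.

10, 5, 4, 3, 2, 1, 6, 11, 12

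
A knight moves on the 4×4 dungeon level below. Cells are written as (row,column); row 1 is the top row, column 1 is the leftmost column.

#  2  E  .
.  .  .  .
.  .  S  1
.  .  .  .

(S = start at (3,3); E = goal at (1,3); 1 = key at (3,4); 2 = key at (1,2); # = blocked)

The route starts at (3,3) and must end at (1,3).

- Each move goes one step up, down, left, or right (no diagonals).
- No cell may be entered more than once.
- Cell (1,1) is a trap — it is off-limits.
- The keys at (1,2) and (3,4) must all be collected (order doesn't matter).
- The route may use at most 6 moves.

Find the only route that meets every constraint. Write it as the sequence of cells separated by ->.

The 6-move cap with required stops at (1,2), (3,4) leaves no slack for detours.
Route from (3,3): right 1 to (3,4), up 1 to (2,4), left 2 to (2,2), up 1 to (1,2), right 1 to (1,3) — 6 moves in all.
Check: all required cells visited; 6 ≤ 6 moves.

(3,3) -> (3,4) -> (2,4) -> (2,3) -> (2,2) -> (1,2) -> (1,3)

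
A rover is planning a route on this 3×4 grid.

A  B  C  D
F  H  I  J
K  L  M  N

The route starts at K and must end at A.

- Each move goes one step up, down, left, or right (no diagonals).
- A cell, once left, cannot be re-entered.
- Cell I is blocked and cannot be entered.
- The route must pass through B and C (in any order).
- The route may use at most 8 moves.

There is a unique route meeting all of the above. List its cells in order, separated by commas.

The 8-move cap with required stops at B, C leaves no slack for detours.
Route from K: right 3 to N, up 2 to D, left 3 to A — 8 moves in all.
Check: all required cells visited; 8 ≤ 8 moves.

K, L, M, N, J, D, C, B, A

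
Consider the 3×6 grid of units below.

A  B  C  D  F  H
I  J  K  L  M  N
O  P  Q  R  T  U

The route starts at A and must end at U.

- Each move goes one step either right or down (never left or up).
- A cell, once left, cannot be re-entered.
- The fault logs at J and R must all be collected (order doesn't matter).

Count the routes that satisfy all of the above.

6

A right/down-only route from A to U makes exactly 2 down-moves and 5 right-moves in some order.
With no other constraints that would be C(7,2) = 21 routes.
A monotone route can only reach the required cells in the order J, R, so split there and multiply the segment counts: A→J: 2; J→R: 3; R→U: 1; product = 6.
That gives 6 routes.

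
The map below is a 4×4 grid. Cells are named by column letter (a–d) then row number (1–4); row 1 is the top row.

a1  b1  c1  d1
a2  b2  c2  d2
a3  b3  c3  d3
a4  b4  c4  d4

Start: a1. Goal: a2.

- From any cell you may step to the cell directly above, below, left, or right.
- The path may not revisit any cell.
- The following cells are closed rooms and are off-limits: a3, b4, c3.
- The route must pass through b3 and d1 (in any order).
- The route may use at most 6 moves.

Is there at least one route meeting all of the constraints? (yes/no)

no

b3 must be visited but has only one open neighbour (b2), and it is neither the start nor the goal — the route would have to enter and leave through b2, re-entering it.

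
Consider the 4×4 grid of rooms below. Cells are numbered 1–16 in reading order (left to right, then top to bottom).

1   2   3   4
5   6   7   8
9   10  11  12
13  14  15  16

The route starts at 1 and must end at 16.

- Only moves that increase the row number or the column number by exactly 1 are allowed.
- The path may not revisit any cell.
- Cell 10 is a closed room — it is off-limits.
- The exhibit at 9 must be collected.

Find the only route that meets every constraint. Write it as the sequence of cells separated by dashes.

1 - 5 - 9 - 13 - 14 - 15 - 16

Moves only go right or down, so the column and row indices never decrease.
Route from 1: 3× down (reaching 13), 3× right (reaching 16) — 6 moves in all.
Check: all required cells visited.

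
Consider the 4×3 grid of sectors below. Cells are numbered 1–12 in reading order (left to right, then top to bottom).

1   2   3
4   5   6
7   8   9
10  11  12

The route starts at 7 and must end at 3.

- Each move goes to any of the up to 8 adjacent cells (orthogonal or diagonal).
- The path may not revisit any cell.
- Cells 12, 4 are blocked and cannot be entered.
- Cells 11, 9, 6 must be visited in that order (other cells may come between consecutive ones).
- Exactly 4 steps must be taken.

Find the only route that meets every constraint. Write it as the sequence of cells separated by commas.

The waypoints must appear in the order 11, 9, 6, with no cell reused.
Route from 7: down-right to 11, up-right to 9, 2× up (reaching 3) — 4 moves in all.
Check: order respected (11 at step 1, 9 at step 2, 6 at step 3); 4 moves as required.

7, 11, 9, 6, 3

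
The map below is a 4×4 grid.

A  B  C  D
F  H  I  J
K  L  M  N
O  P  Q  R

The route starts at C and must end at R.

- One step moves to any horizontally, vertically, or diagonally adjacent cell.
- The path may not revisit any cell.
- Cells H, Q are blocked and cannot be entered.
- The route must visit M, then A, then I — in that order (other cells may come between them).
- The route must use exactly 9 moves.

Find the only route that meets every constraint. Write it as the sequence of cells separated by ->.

C -> J -> M -> L -> F -> A -> B -> I -> N -> R

The waypoints must appear in the order M, A, I, with no cell reused.
Route from C: down-right 1 to J, down-left 1 to M, left 1 to L, up-left 1 to F, up 1 to A, right 1 to B, down-right 2 to N, down 1 to R — 9 moves in all.
Check: order respected (M at step 2, A at step 5, I at step 7); 9 moves as required.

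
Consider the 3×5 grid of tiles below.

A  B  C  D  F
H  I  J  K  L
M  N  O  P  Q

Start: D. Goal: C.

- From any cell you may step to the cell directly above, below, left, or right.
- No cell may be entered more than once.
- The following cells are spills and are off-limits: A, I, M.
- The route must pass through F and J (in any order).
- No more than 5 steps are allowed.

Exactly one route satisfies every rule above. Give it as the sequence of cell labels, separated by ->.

D -> F -> L -> K -> J -> C

The 5-move cap with required stops at F, J leaves no slack for detours.
Route from D: right to F, down to L, 2× left (reaching J), up to C — 5 moves in all.
Check: all required cells visited; 5 ≤ 5 moves.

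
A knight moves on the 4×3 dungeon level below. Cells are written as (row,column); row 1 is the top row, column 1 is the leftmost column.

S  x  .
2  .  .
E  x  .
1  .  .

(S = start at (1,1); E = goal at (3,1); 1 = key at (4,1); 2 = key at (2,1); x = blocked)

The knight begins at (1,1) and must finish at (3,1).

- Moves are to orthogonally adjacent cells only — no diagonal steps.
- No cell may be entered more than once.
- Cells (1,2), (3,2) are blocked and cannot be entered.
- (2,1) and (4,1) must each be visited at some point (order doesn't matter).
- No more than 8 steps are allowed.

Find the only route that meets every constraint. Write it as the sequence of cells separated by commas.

(1,1), (2,1), (2,2), (2,3), (3,3), (4,3), (4,2), (4,1), (3,1)

Any route must reach (2,1) and (4,1) and still end at (3,1) within 8 moves, so the order of the required stops is forced.
Route from (1,1): down 1 to (2,1), right 2 to (2,3), down 2 to (4,3), left 2 to (4,1), up 1 to (3,1) — 8 moves in all.
Check: all required cells visited; 8 ≤ 8 moves.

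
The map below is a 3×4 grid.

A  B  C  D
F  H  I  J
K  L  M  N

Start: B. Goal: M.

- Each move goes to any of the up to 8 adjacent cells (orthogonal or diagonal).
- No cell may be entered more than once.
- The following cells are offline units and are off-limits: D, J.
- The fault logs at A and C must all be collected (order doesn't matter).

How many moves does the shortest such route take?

5

Any route passes through A and C in some order between B and M. Summing Chebyshev distances along each leg and taking the cheapest ordering (B → A → C → M) gives a lower bound of 1 + 2 + 2 = 5 moves.
A route of 5 moves achieves this: B → A → H → C → I → M.
Since 5 matches the lower bound, it is optimal.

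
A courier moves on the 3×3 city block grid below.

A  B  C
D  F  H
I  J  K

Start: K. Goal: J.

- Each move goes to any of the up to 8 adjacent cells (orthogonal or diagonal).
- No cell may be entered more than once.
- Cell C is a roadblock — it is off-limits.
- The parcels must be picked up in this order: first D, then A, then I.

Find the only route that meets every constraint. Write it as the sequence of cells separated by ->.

K -> H -> B -> D -> A -> F -> I -> J

The waypoints must appear in the order D, A, I, with no cell reused.
Route from K: up 1 to H, up-left 1 to B, down-left 1 to D, up 1 to A, down-right 1 to F, down-left 1 to I, right 1 to J — 7 moves in all.
Check: order respected (D at step 3, A at step 4, I at step 6).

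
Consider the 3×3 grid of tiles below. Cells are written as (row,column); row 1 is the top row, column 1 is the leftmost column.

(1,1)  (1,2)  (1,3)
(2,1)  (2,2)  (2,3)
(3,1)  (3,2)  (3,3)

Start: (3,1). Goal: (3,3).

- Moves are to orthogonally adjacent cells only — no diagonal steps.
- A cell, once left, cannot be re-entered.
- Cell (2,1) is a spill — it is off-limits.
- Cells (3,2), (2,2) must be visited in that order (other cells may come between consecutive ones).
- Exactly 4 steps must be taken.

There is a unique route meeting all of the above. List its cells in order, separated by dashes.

The waypoints must appear in the order (3,2), (2,2), with no cell reused.
Route from (3,1): right 1 to (3,2), up 1 to (2,2), right 1 to (2,3), down 1 to (3,3) — 4 moves in all.
Check: order respected ((3,2) at step 1, (2,2) at step 2); 4 moves as required.

(3,1) - (3,2) - (2,2) - (2,3) - (3,3)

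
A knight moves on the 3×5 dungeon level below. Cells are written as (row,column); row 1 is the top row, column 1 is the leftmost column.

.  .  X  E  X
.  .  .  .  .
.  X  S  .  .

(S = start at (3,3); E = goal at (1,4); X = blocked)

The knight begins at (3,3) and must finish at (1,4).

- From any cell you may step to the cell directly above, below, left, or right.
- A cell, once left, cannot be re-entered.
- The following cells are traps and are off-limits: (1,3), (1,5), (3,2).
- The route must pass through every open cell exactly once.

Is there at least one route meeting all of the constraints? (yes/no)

no

Cell (3,1) has only one open neighbour but is neither the start nor the goal, so a Hamiltonian route would have to both enter and leave it through the same neighbour — impossible without revisiting.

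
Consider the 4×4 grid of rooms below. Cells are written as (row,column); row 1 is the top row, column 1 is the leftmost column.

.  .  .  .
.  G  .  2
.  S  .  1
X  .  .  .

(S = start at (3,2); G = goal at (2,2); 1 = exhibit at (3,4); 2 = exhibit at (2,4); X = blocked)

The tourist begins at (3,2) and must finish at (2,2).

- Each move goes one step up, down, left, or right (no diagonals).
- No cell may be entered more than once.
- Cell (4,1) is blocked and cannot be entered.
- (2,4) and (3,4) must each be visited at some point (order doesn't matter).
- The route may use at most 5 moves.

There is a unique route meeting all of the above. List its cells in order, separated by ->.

(3,2) -> (3,3) -> (3,4) -> (2,4) -> (2,3) -> (2,2)

Any route must reach (2,4) and (3,4) and still end at (2,2) within 5 moves, so the order of the required stops is forced.
Route from (3,2): 2× right (reaching (3,4)), up to (2,4), 2× left (reaching (2,2)) — 5 moves in all.
Check: all required cells visited; 5 ≤ 5 moves.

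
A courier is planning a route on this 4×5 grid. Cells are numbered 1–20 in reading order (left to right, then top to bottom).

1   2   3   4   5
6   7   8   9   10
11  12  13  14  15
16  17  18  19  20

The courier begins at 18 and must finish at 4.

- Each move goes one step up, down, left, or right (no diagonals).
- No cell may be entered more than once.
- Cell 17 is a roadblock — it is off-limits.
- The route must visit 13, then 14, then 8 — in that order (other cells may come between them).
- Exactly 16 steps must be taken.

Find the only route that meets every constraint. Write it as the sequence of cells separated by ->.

18 -> 13 -> 14 -> 19 -> 20 -> 15 -> 10 -> 9 -> 8 -> 7 -> 12 -> 11 -> 6 -> 1 -> 2 -> 3 -> 4

The waypoints must appear in the order 13, 14, 8, with no cell reused.
Route from 18: up to 13, right to 14, down to 19, right to 20, 2× up (reaching 10), 3× left (reaching 7), down to 12, left to 11, 2× up (reaching 1), 3× right (reaching 4) — 16 moves in all.
Check: order respected (13 at step 1, 14 at step 2, 8 at step 8); 16 moves as required.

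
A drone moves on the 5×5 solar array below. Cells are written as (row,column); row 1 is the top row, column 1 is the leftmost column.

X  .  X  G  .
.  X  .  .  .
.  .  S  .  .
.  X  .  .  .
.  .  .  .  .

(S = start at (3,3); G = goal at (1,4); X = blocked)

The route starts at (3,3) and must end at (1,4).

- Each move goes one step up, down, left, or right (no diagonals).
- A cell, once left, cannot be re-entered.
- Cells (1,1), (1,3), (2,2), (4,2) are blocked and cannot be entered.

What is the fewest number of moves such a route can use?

The Manhattan distance from (3,3) to (1,4) is |3−1| + |3−4| = 3, so at least 3 moves are needed.
A route of 3 moves achieves this: (3,3) → (2,3) → (2,4) → (1,4).
Since 3 matches the lower bound, it is optimal.

3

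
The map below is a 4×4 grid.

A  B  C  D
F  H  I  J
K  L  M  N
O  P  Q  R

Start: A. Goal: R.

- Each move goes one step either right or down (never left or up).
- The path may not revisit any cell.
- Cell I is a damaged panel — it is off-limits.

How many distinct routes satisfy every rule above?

11

A right/down-only route from A to R makes exactly 3 down-moves and 3 right-moves in some order.
With no other constraints that would be C(6,3) = 20 routes.
Subtract routes through each blocked cell (inclusion–exclusion for overlaps): − through I: 9 → 11.
That gives 11 routes.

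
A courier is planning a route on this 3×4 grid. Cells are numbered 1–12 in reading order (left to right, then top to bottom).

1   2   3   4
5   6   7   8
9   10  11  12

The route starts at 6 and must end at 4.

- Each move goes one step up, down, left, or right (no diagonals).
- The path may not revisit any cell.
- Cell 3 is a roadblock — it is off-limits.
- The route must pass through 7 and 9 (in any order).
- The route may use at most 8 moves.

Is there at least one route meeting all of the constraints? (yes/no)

yes

One route that works: 6 → 5 → 9 → 10 → 11 → 7 → 8 → 4.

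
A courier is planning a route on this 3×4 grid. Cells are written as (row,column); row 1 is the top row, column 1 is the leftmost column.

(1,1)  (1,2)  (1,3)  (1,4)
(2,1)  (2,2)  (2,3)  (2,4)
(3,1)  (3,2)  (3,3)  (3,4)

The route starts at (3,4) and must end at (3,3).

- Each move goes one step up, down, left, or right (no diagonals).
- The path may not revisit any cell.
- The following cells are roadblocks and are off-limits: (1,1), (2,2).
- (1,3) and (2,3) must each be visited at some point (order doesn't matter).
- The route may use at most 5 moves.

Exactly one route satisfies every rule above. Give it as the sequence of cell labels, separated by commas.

The budget equals the shortest possible length, so every move has to be on a shortest route through the required cells.
Route from (3,4): 2× up (reaching (1,4)), left to (1,3), 2× down (reaching (3,3)) — 5 moves in all.
Check: all required cells visited; 5 ≤ 5 moves.

(3,4), (2,4), (1,4), (1,3), (2,3), (3,3)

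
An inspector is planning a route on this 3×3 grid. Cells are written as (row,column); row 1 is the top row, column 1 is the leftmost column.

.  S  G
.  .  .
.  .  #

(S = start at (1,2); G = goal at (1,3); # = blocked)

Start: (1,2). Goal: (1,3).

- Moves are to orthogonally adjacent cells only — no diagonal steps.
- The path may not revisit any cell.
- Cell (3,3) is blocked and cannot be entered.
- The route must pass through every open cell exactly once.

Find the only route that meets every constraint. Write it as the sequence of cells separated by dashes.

(1,2) - (1,1) - (2,1) - (3,1) - (3,2) - (2,2) - (2,3) - (1,3)

Need to visit all 8 open cells exactly once, starting at (1,2) and ending at (1,3).
Route from (1,2): left to (1,1), 2× down (reaching (3,1)), right to (3,2), up to (2,2), right to (2,3), up to (1,3) — 7 moves in all.
Check: all 8 open cells covered.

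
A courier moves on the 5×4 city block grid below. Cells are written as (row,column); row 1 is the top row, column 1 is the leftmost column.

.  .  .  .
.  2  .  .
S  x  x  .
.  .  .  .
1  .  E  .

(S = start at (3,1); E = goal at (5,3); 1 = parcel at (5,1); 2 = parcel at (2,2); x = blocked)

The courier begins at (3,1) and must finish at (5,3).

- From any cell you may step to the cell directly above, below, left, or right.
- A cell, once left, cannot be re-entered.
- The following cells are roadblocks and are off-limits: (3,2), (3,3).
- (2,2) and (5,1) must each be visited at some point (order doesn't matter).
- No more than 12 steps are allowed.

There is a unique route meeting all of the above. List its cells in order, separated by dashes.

(3,1) - (2,1) - (2,2) - (2,3) - (2,4) - (3,4) - (4,4) - (4,3) - (4,2) - (4,1) - (5,1) - (5,2) - (5,3)

Any route must reach (2,2) and (5,1) and still end at (5,3) within 12 moves, so the order of the required stops is forced.
Route from (3,1): up 1 to (2,1), right 3 to (2,4), down 2 to (4,4), left 3 to (4,1), down 1 to (5,1), right 2 to (5,3) — 12 moves in all.
Check: all required cells visited; 12 ≤ 12 moves.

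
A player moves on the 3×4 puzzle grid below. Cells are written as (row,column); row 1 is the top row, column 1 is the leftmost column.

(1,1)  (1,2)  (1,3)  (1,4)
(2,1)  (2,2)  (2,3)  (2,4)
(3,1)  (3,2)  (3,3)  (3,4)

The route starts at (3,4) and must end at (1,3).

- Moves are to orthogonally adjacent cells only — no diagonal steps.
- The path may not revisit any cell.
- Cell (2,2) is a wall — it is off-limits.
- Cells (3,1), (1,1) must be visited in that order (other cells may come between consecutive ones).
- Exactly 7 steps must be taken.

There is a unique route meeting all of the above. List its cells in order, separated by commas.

The waypoints must appear in the order (3,1), (1,1), with no cell reused.
Route from (3,4): left 3 to (3,1), up 2 to (1,1), right 2 to (1,3) — 7 moves in all.
Check: order respected ((3,1) at step 3, (1,1) at step 5); 7 moves as required.

(3,4), (3,3), (3,2), (3,1), (2,1), (1,1), (1,2), (1,3)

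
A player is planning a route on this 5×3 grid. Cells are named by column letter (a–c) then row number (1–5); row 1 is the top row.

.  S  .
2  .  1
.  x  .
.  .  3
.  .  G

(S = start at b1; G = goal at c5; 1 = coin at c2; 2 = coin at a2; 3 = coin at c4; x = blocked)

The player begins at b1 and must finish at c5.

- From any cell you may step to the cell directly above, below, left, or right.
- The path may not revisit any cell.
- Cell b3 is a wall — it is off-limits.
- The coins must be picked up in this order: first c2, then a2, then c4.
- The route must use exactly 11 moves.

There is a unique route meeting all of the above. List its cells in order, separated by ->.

The waypoints must appear in the order c2, a2, c4, with no cell reused.
Route from b1: right to c1, down to c2, 2× left (reaching a2), 3× down (reaching a5), right to b5, up to b4, right to c4, down to c5 — 11 moves in all.
Check: order respected (1 at step 2, 2 at step 4, 3 at step 10); 11 moves as required.

b1 -> c1 -> c2 -> b2 -> a2 -> a3 -> a4 -> a5 -> b5 -> b4 -> c4 -> c5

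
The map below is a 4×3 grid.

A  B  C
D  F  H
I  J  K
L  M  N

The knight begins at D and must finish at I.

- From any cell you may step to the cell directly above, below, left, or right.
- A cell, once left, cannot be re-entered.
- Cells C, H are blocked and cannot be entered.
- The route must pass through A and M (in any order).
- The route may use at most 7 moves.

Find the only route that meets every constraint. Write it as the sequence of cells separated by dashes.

The budget equals the shortest possible length, so every move has to be on a shortest route through the required cells.
Route from D: up to A, right to B, 3× down (reaching M), left to L, up to I — 7 moves in all.
Check: all required cells visited; 7 ≤ 7 moves.

D - A - B - F - J - M - L - I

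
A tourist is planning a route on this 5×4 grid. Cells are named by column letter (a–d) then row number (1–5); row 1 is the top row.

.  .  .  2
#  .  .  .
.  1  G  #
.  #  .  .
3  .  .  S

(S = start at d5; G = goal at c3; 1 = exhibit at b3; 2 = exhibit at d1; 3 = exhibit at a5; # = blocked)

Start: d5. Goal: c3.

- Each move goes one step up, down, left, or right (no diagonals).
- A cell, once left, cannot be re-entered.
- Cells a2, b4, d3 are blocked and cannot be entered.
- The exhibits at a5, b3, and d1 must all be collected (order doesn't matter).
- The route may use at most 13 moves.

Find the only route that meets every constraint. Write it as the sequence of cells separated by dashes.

Any route must reach a5, b3, and d1 and still end at c3 within 13 moves, so the order of the required stops is forced.
Route from d5: left 3 to a5, up 2 to a3, right 1 to b3, up 2 to b1, right 2 to d1, down 1 to d2, left 1 to c2, down 1 to c3 — 13 moves in all.
Check: all required cells visited; 13 ≤ 13 moves.

d5 - c5 - b5 - a5 - a4 - a3 - b3 - b2 - b1 - c1 - d1 - d2 - c2 - c3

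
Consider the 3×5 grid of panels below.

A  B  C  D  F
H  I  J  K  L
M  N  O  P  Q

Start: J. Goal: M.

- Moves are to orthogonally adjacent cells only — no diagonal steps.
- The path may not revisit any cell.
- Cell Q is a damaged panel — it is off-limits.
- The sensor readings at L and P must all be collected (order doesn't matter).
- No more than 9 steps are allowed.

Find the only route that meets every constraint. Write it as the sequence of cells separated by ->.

J -> C -> D -> F -> L -> K -> P -> O -> N -> M

The 9-move cap with required stops at L, P leaves no slack for detours.
Route from J: up 1 to C, right 2 to F, down 1 to L, left 1 to K, down 1 to P, left 3 to M — 9 moves in all.
Check: all required cells visited; 9 ≤ 9 moves.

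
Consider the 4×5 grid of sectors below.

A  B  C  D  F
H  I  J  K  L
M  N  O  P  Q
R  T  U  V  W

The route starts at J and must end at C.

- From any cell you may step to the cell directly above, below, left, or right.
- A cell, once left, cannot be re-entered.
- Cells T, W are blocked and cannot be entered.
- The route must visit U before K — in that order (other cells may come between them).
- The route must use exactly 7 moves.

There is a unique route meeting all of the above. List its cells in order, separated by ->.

J -> O -> U -> V -> P -> K -> D -> C

The waypoints must appear in the order U, K, with no cell reused.
Route from J: 2× down (reaching U), right to V, 3× up (reaching D), left to C — 7 moves in all.
Check: order respected (U at step 2, K at step 5); 7 moves as required.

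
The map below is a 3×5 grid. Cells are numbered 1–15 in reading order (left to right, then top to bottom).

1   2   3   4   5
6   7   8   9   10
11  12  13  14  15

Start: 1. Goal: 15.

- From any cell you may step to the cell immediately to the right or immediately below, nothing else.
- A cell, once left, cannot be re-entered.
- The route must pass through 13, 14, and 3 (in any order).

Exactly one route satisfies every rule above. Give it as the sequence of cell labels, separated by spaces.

Moves only go right or down, so the column and row indices never decrease.
Route from 1: right 2 to 3, down 2 to 13, right 2 to 15 — 6 moves in all.
Check: all required cells visited.

1 2 3 8 13 14 15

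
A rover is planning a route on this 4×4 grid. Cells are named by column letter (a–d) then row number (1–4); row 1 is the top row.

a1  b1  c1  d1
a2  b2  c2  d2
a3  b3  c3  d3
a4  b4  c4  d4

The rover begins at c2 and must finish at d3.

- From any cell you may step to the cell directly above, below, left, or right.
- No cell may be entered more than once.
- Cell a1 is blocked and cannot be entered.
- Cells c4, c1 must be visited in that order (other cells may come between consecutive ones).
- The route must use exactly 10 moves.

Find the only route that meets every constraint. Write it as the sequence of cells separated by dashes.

The waypoints must appear in the order c4, c1, with no cell reused.
Route from c2: down 2 to c4, left 1 to b4, up 3 to b1, right 2 to d1, down 2 to d3 — 10 moves in all.
Check: order respected (c4 at step 2, c1 at step 7); 10 moves as required.

c2 - c3 - c4 - b4 - b3 - b2 - b1 - c1 - d1 - d2 - d3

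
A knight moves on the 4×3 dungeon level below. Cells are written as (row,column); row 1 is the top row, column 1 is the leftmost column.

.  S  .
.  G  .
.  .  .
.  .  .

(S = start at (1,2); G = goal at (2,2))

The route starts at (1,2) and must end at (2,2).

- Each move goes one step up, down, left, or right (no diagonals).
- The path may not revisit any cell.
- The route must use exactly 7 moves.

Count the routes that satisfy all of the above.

Need simple routes of exactly 7 moves from (1,2) to (2,2) (Manhattan distance 1, so 3 moves are spent on a detour and 3 undoing it).
Enumerating: (1,2) (1,1) (2,1) (3,1) (4,1) (4,2) (3,2) (2,2) | (1,2) (1,1) (2,1) (3,1) (3,2) (3,3) (2,3) (2,2) | (1,2) (1,3) (2,3) (3,3) (4,3) (4,2) (3,2) (2,2) | (1,2) (1,3) (2,3) (3,3) (3,2) (3,1) (2,1) (2,2).
That gives 4 routes.

4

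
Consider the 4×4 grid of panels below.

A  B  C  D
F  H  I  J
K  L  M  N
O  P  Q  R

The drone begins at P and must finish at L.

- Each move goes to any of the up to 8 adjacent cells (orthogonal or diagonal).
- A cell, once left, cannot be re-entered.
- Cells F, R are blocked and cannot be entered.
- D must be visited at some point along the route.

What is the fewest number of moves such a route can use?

5

Any route passes through D somewhere between P and L. Summing Chebyshev distances along the two legs (P → D → L) gives a lower bound of 3 + 2 = 5 moves.
A route of 5 moves achieves this: P → M → J → D → I → L.
Since 5 matches the lower bound, it is optimal.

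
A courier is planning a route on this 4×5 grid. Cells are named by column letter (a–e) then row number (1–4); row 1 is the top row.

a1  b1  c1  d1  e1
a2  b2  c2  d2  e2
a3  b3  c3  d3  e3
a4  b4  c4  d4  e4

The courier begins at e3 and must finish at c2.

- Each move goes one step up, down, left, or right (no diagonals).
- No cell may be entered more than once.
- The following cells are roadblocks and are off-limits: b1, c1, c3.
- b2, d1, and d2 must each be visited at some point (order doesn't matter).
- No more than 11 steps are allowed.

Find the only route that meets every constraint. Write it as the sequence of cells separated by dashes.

e3 - e2 - e1 - d1 - d2 - d3 - d4 - c4 - b4 - b3 - b2 - c2

The 11-move cap with required stops at b2, d1, d2 leaves no slack for detours.
Route from e3: up 2 to e1, left 1 to d1, down 3 to d4, left 2 to b4, up 2 to b2, right 1 to c2 — 11 moves in all.
Check: all required cells visited; 11 ≤ 11 moves.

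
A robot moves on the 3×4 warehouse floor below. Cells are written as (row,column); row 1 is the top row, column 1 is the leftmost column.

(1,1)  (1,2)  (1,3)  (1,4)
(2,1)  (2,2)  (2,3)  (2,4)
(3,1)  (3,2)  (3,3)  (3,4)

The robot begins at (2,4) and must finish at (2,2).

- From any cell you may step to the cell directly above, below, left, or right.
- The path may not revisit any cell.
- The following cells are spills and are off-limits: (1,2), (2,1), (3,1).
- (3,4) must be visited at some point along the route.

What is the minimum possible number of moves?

Any route passes through (3,4) somewhere between (2,4) and (2,2). Summing Manhattan distances along the two legs ((2,4) → (3,4) → (2,2)) gives a lower bound of 1 + 3 = 4 moves.
A route of 4 moves achieves this: (2,4) → (3,4) → (3,3) → (2,3) → (2,2).
Since 4 matches the lower bound, it is optimal.

4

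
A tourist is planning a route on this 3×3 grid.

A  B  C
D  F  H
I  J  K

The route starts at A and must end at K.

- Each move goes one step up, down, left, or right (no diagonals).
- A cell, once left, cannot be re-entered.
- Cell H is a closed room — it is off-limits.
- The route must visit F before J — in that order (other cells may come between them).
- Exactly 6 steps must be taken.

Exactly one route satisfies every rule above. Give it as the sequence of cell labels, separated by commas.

The waypoints must appear in the order F, J, with no cell reused.
Route from A: right 1 to B, down 1 to F, left 1 to D, down 1 to I, right 2 to K — 6 moves in all.
Check: order respected (F at step 2, J at step 5); 6 moves as required.

A, B, F, D, I, J, K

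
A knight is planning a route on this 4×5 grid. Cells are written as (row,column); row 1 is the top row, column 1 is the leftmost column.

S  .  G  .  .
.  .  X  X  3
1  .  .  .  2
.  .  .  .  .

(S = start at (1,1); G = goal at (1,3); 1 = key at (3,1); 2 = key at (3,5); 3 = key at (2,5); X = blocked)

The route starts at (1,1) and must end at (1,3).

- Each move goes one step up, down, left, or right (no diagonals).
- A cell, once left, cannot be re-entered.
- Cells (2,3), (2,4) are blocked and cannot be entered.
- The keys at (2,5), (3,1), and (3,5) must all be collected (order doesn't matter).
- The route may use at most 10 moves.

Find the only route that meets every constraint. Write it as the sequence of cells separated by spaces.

The budget equals the shortest possible length, so every move has to be on a shortest route through the required cells.
Route from (1,1): down 2 to (3,1), right 4 to (3,5), up 2 to (1,5), left 2 to (1,3) — 10 moves in all.
Check: all required cells visited; 10 ≤ 10 moves.

(1,1) (2,1) (3,1) (3,2) (3,3) (3,4) (3,5) (2,5) (1,5) (1,4) (1,3)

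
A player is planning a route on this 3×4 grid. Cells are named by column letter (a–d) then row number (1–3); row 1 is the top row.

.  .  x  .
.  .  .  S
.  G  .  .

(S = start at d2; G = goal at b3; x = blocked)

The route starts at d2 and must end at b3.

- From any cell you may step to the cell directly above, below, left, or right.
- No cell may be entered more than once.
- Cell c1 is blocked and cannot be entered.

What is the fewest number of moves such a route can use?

3

The Manhattan distance from d2 to b3 is |2−3| + |4−2| = 3, so at least 3 moves are needed.
A route of 3 moves achieves this: d2 → d3 → c3 → b3.
Since 3 matches the lower bound, it is optimal.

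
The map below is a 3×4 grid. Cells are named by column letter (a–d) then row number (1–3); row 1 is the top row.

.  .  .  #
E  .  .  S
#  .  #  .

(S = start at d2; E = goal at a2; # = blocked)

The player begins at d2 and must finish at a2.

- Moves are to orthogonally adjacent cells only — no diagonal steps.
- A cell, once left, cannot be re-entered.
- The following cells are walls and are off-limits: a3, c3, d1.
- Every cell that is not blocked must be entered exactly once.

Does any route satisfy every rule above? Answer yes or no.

no

Cell b3 has only one open neighbour but is neither the start nor the goal, so a Hamiltonian route would have to both enter and leave it through the same neighbour — impossible without revisiting.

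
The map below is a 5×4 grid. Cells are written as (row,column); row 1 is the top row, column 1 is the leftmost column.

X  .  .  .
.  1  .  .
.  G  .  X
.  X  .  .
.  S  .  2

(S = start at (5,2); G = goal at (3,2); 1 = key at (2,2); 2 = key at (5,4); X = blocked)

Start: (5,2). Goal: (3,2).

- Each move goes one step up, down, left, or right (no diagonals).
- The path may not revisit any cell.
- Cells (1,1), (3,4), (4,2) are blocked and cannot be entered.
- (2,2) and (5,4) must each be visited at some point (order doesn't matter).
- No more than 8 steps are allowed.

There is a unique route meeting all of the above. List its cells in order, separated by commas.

(5,2), (5,3), (5,4), (4,4), (4,3), (3,3), (2,3), (2,2), (3,2)

Any route must reach (2,2) and (5,4) and still end at (3,2) within 8 moves, so the order of the required stops is forced.
Route from (5,2): 2× right (reaching (5,4)), up to (4,4), left to (4,3), 2× up (reaching (2,3)), left to (2,2), down to (3,2) — 8 moves in all.
Check: all required cells visited; 8 ≤ 8 moves.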